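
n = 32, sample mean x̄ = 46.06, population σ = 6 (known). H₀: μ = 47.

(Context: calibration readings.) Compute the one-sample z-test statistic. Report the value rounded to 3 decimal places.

SE = σ/√n = 6/√32 = 1.0607
z = (x̄−μ₀)/SE = (46.06−47)/1.0607 = -0.8862

test statistic = -0.886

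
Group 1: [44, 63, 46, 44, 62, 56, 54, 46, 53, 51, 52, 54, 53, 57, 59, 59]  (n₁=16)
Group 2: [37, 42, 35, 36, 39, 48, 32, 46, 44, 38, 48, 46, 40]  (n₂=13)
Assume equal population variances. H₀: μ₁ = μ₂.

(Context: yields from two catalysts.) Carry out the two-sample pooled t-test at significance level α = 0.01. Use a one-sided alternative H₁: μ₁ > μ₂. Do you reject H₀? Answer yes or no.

x̄₁=53.312, s₁=6.019, n₁=16
x̄₂=40.846, s₂=5.242, n₂=13
s_p² = [15·6.019² + 12·5.242²]/27 = 32.3381
SE = √(s_p²·(1/16+1/13)) = 2.1234
t = (53.312−40.846)/2.1234 = 5.8710
df = 27
p-value (one-sided, H₁ greater) = 0.00000
At α=0.01: p < α → reject H₀

reject H₀: yes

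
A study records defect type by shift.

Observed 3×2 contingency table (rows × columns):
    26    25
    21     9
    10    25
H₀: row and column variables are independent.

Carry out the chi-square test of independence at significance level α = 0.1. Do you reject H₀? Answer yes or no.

Row totals [51, 30, 35], col totals [57, 59], n=116
χ² = (26−25.06)²/25.06 + (25−25.94)²/25.94 + (21−14.74)²/14.74 + (9−15.26)²/15.26 + (10−17.20)²/17.20 + (25−17.80)²/17.80 = 11.2170
df = 2
p-value (upper-tail) = 0.00367
At α=0.1: p < α → reject H₀

reject H₀: yes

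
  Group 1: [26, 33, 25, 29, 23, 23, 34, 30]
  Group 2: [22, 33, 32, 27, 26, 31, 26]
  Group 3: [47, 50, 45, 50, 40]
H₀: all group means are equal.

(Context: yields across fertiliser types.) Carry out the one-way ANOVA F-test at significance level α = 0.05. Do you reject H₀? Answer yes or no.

reject H₀: yes

Group means [27.88, 28.14, 46.40], grand mean 32.600
SSB = Σnᵢ(x̄ᵢ−x̄)² = 1269.868; SSW = ΣΣ(x−x̄ᵢ)² = 292.932
MSB = 1269.868/2 = 634.9339; MSW = 292.932/17 = 17.2313
F = MSB/MSW = 36.8477
df = (2, 17)
p-value (upper-tail) = 0.00000
At α=0.05: p < α → reject H₀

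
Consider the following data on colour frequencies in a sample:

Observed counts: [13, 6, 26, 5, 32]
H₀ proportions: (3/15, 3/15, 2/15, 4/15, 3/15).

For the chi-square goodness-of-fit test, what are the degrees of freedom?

df = k − 1 = 5 − 1 = 4

degrees of freedom = 4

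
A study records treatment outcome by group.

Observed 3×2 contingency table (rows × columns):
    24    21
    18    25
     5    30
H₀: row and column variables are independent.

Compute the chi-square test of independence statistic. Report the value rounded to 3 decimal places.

Row totals [45, 43, 35], col totals [47, 76], n=123
χ² = (24−17.20)²/17.20 + (21−27.80)²/27.80 + (18−16.43)²/16.43 + (25−26.57)²/26.57 + (5−13.37)²/13.37 + (30−21.63)²/21.63 = 13.0868
df = 2

test statistic = 13.087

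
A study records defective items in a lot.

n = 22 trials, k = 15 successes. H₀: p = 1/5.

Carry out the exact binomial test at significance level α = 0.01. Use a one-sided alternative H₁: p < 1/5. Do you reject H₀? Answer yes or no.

reject H₀: no

Exact binomial: n=22, k=15, p₀=1/5=0.2000
P(X≤15) from Σ C(n,i)·p₀^i·(1−p₀)^(n−i)
p-value (one-sided, H₁ less) = 1.00000
At α=0.01: p ≥ α → fail to reject H₀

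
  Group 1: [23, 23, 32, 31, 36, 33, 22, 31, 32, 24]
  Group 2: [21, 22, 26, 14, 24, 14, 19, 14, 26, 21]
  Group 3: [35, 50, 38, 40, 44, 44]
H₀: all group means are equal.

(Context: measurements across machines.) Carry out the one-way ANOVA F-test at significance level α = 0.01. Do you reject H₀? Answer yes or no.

Group means [28.70, 20.10, 41.83], grand mean 28.423
SSB = Σnᵢ(x̄ᵢ−x̄)² = 1772.513; SSW = ΣΣ(x−x̄ᵢ)² = 579.833
MSB = 1772.513/2 = 886.2564; MSW = 579.833/23 = 25.2101
F = MSB/MSW = 35.1548
df = (2, 23)
p-value (upper-tail) = 0.00000
At α=0.01: p < α → reject H₀

reject H₀: yes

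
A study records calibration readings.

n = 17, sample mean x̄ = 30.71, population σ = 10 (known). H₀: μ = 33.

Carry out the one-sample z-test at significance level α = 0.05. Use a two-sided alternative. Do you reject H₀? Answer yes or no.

SE = σ/√n = 10/√17 = 2.4254
z = (x̄−μ₀)/SE = (30.71−33)/2.4254 = -0.9442
p-value (two-sided) = 0.34507
At α=0.05: p ≥ α → fail to reject H₀

reject H₀: no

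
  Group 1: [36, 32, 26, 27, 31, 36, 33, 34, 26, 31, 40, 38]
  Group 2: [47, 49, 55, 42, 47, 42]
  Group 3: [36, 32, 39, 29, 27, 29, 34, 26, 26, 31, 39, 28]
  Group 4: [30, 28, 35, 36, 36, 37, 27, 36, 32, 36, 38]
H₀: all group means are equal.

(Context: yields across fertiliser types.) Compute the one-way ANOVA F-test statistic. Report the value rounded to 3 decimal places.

Group means [32.50, 47.00, 31.33, 33.73], grand mean 34.610
SSB = Σnᵢ(x̄ᵢ−x̄)² = 1111.908; SSW = ΣΣ(x−x̄ᵢ)² = 741.848
MSB = 1111.908/3 = 370.6359; MSW = 741.848/37 = 20.0500
F = MSB/MSW = 18.4856
df = (3, 37)

test statistic = 18.486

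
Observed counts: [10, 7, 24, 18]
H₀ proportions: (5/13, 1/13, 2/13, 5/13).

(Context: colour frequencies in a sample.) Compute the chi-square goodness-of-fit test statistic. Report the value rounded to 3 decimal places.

n = 59; E_i = n·p_i = [22.69, 4.54, 9.08, 22.69]
χ² = (10−22.69)²/22.69 + (7−4.54)²/4.54 + (24−9.08)²/9.08 + (18−22.69)²/22.69 = 33.9390
df = 3

test statistic = 33.939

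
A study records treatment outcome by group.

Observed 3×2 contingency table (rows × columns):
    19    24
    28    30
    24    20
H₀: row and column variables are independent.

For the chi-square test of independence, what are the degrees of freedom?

degrees of freedom = 2

df = (r−1)(c−1) = (3−1)·(2−1) = 2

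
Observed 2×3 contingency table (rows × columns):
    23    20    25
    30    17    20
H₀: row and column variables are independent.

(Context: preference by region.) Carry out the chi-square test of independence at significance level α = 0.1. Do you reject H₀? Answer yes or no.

reject H₀: no

Row totals [68, 67], col totals [53, 37, 45], n=135
χ² = (23−26.70)²/26.70 + (20−18.64)²/18.64 + (25−22.67)²/22.67 + (30−26.30)²/26.30 + (17−18.36)²/18.36 + (20−22.33)²/22.33 = 1.7160
df = 2
p-value (upper-tail) = 0.42401
At α=0.1: p ≥ α → fail to reject H₀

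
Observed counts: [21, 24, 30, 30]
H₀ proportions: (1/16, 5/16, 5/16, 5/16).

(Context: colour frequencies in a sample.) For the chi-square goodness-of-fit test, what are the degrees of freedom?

df = k − 1 = 4 − 1 = 3

degrees of freedom = 3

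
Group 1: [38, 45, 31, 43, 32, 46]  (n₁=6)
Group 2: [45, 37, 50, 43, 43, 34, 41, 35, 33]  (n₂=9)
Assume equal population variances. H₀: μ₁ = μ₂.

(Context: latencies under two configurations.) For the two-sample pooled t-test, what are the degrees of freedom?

degrees of freedom = 13

df = n₁ + n₂ − 2 = 6 + 9 − 2 = 13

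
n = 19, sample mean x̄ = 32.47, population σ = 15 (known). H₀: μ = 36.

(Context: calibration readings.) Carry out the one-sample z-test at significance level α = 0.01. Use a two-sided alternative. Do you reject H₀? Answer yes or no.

SE = σ/√n = 15/√19 = 3.4412
z = (x̄−μ₀)/SE = (32.47−36)/3.4412 = -1.0258
p-value (two-sided) = 0.30499
At α=0.01: p ≥ α → fail to reject H₀

reject H₀: no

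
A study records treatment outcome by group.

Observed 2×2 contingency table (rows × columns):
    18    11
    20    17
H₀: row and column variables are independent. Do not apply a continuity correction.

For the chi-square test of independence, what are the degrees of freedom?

degrees of freedom = 1

df = (r−1)(c−1) = (2−1)·(2−1) = 1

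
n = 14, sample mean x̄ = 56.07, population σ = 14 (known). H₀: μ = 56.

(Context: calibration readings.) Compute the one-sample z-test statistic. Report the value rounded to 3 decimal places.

test statistic = 0.019

SE = σ/√n = 14/√14 = 3.7417
z = (x̄−μ₀)/SE = (56.07−56)/3.7417 = 0.0187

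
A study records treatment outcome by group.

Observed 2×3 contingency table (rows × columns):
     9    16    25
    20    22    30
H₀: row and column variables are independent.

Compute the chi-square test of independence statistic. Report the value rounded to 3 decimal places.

test statistic = 1.661

Row totals [50, 72], col totals [29, 38, 55], n=122
χ² = (9−11.89)²/11.89 + (16−15.57)²/15.57 + (25−22.54)²/22.54 + (20−17.11)²/17.11 + (22−22.43)²/22.43 + (30−32.46)²/32.46 = 1.6611
df = 2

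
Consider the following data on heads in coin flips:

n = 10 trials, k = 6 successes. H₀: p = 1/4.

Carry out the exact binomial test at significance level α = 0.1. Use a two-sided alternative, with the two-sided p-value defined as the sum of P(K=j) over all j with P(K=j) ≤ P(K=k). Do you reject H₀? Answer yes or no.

Exact binomial: n=10, k=6, p₀=1/4=0.2500
P(X=j) = C(n,j)·p₀^j·(1−p₀)^(n−j); p = Σ P(X=j) over j with P(X=j) ≤ P(X=6)
p-value (two-sided) = 0.01973
At α=0.1: p < α → reject H₀

reject H₀: yes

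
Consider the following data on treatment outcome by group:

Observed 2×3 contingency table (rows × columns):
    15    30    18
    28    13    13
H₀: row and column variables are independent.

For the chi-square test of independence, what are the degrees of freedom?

degrees of freedom = 2

df = (r−1)(c−1) = (2−1)·(3−1) = 2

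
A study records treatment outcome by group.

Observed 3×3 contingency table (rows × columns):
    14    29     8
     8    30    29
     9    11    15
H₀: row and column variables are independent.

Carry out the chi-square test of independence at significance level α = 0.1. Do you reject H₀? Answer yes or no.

Row totals [51, 67, 35], col totals [31, 70, 52], n=153
χ² = (14−10.33)²/10.33 + (29−23.33)²/23.33 + (8−17.33)²/17.33 + (8−13.58)²/13.58 + (30−30.65)²/30.65 + (29−22.77)²/22.77 + (9−7.09)²/7.09 + (11−16.01)²/16.01 + (15−11.90)²/11.90 = 14.6036
df = 4
p-value (upper-tail) = 0.00560
At α=0.1: p < α → reject H₀

reject H₀: yes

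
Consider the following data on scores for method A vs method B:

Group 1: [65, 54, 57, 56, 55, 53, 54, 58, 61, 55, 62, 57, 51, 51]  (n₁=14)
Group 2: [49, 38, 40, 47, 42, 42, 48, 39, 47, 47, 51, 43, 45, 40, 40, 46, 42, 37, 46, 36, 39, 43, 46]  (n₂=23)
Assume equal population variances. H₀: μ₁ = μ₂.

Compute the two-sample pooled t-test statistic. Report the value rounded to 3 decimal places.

test statistic = 9.468

x̄₁=56.357, s₁=4.069, n₁=14
x̄₂=43.174, s₂=4.130, n₂=23
s_p² = [13·4.069² + 22·4.130²]/35 = 16.8720
SE = √(s_p²·(1/14+1/23)) = 1.3924
t = (56.357−43.174)/1.3924 = 9.4682
df = 35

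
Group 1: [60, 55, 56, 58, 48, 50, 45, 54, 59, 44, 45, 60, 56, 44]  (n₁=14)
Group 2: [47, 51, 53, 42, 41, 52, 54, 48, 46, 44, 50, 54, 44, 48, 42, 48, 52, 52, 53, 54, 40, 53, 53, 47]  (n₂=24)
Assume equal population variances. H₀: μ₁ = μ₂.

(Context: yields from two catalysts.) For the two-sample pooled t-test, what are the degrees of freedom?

df = n₁ + n₂ − 2 = 14 + 24 − 2 = 36

degrees of freedom = 36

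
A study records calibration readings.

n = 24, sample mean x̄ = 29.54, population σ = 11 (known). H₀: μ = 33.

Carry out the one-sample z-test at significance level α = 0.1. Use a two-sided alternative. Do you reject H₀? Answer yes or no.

reject H₀: no

SE = σ/√n = 11/√24 = 2.2454
z = (x̄−μ₀)/SE = (29.54−33)/2.2454 = -1.5410
p-value (two-sided) = 0.12333
At α=0.1: p ≥ α → fail to reject H₀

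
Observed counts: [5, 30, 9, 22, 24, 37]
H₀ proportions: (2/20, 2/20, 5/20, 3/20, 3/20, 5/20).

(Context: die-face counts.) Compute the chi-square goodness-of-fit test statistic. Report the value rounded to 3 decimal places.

test statistic = 47.147

n = 127; E_i = n·p_i = [12.70, 12.70, 31.75, 19.05, 19.05, 31.75]
χ² = (5−12.70)²/12.70 + (30−12.70)²/12.70 + (9−31.75)²/31.75 + (22−19.05)²/19.05 + (24−19.05)²/19.05 + (37−31.75)²/31.75 = 47.1470
df = 5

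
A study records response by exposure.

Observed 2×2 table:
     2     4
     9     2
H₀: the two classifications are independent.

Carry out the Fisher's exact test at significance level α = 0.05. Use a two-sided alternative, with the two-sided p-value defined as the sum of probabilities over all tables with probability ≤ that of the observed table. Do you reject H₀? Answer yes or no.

Margins: r₁=6, r₂=11, c₁=11, c₂=6, n=17
p_obs = C(6,2)·C(11,9)/C(17,11); sum pmf over tables with pmf ≤ p_obs
p-value (two-sided) = 0.10941
At α=0.05: p ≥ α → fail to reject H₀

reject H₀: no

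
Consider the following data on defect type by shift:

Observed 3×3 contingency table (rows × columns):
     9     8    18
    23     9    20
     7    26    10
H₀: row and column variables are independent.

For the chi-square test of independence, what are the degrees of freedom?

degrees of freedom = 4

df = (r−1)(c−1) = (3−1)·(3−1) = 4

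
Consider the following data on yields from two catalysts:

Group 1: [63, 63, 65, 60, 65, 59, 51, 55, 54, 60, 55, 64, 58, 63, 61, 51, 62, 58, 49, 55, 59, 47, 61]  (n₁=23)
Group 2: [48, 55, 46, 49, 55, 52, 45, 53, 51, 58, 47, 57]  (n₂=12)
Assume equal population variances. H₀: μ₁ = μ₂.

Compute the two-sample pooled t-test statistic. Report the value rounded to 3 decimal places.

test statistic = 3.887

x̄₁=58.174, s₁=5.202, n₁=23
x̄₂=51.333, s₂=4.376, n₂=12
s_p² = [22·5.202² + 11·4.376²]/33 = 24.4234
SE = √(s_p²·(1/23+1/12)) = 1.7599
t = (58.174−51.333)/1.7599 = 3.8870
df = 33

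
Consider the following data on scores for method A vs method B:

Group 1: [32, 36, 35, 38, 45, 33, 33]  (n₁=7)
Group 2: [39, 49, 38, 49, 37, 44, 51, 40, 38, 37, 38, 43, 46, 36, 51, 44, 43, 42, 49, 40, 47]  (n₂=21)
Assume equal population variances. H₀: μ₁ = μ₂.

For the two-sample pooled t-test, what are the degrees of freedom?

degrees of freedom = 26

df = n₁ + n₂ − 2 = 7 + 21 − 2 = 26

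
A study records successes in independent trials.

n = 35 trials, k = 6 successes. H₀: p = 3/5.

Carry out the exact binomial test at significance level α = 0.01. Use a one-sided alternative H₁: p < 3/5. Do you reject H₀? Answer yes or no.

reject H₀: yes

Exact binomial: n=35, k=6, p₀=3/5=0.6000
P(X≤6) from Σ C(n,i)·p₀^i·(1−p₀)^(n−i)
p-value (one-sided, H₁ less) = 0.00000
At α=0.01: p < α → reject H₀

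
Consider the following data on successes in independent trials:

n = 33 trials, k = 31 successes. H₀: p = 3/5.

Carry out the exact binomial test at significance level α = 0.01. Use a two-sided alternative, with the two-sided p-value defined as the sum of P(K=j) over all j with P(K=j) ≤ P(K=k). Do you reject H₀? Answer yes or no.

reject H₀: yes

Exact binomial: n=33, k=31, p₀=3/5=0.6000
P(X=j) = C(n,j)·p₀^j·(1−p₀)^(n−j); p = Σ P(X=j) over j with P(X=j) ≤ P(X=31)
p-value (two-sided) = 0.00002
At α=0.01: p < α → reject H₀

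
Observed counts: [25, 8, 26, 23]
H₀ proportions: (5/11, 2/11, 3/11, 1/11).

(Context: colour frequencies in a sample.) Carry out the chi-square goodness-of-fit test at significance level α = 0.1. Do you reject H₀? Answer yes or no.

reject H₀: yes

n = 82; E_i = n·p_i = [37.27, 14.91, 22.36, 7.45]
χ² = (25−37.27)²/37.27 + (8−14.91)²/14.91 + (26−22.36)²/22.36 + (23−7.45)²/7.45 = 40.2520
df = 3
p-value (upper-tail) = 0.00000
At α=0.1: p < α → reject H₀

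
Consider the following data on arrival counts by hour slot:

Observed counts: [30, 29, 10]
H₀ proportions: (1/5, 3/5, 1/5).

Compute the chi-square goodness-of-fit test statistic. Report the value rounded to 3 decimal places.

n = 69; E_i = n·p_i = [13.80, 41.40, 13.80]
χ² = (30−13.80)²/13.80 + (29−41.40)²/41.40 + (10−13.80)²/13.80 = 23.7778
df = 2

test statistic = 23.778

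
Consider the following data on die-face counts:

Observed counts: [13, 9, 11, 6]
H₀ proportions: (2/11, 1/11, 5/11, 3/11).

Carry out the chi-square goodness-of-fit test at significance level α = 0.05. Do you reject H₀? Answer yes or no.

reject H₀: yes

n = 39; E_i = n·p_i = [7.09, 3.55, 17.73, 10.64]
χ² = (13−7.09)²/7.09 + (9−3.55)²/3.55 + (11−17.73)²/17.73 + (6−10.64)²/10.64 = 17.8897
df = 3
p-value (upper-tail) = 0.00046
At α=0.05: p < α → reject H₀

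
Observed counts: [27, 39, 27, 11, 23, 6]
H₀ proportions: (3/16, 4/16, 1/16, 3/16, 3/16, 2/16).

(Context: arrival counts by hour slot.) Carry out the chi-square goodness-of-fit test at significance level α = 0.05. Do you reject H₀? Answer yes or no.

reject H₀: yes

n = 133; E_i = n·p_i = [24.94, 33.25, 8.31, 24.94, 24.94, 16.62]
χ² = (27−24.94)²/24.94 + (39−33.25)²/33.25 + (27−8.31)²/8.31 + (11−24.94)²/24.94 + (23−24.94)²/24.94 + (6−16.62)²/16.62 = 57.9073
df = 5
p-value (upper-tail) = 0.00000
At α=0.05: p < α → reject H₀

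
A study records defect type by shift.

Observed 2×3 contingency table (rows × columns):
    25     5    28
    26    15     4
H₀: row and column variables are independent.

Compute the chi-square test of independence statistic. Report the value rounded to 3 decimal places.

test statistic = 21.725

Row totals [58, 45], col totals [51, 20, 32], n=103
χ² = (25−28.72)²/28.72 + (5−11.26)²/11.26 + (28−18.02)²/18.02 + (26−22.28)²/22.28 + (15−8.74)²/8.74 + (4−13.98)²/13.98 = 21.7249
df = 2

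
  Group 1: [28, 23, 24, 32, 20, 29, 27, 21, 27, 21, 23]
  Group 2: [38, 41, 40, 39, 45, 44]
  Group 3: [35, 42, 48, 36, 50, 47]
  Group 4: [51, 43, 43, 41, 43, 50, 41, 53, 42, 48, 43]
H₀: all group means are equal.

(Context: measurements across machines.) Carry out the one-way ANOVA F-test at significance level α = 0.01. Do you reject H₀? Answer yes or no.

reject H₀: yes

Group means [25.00, 41.17, 43.00, 45.27], grand mean 37.588
SSB = Σnᵢ(x̄ᵢ−x̄)² = 2645.220; SSW = ΣΣ(x−x̄ᵢ)² = 581.015
MSB = 2645.220/3 = 881.7400; MSW = 581.015/30 = 19.3672
F = MSB/MSW = 45.5276
df = (3, 30)
p-value (upper-tail) = 0.00000
At α=0.01: p < α → reject H₀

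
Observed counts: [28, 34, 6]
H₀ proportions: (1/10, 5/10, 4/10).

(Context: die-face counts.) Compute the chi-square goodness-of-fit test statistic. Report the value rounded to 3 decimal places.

n = 68; E_i = n·p_i = [6.80, 34.00, 27.20]
χ² = (28−6.80)²/6.80 + (34−34.00)²/34.00 + (6−27.20)²/27.20 = 82.6176
df = 2

test statistic = 82.618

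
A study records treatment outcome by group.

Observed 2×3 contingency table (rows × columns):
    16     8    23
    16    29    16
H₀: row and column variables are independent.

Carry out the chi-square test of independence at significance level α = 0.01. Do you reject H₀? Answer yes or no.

Row totals [47, 61], col totals [32, 37, 39], n=108
χ² = (16−13.93)²/13.93 + (8−16.10)²/16.10 + (23−16.97)²/16.97 + (16−18.07)²/18.07 + (29−20.90)²/20.90 + (16−22.03)²/22.03 = 11.5547
df = 2
p-value (upper-tail) = 0.00310
At α=0.01: p < α → reject H₀

reject H₀: yes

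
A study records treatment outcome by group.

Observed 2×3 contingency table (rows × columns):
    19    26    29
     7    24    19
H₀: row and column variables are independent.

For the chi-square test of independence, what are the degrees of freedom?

df = (r−1)(c−1) = (2−1)·(3−1) = 2

degrees of freedom = 2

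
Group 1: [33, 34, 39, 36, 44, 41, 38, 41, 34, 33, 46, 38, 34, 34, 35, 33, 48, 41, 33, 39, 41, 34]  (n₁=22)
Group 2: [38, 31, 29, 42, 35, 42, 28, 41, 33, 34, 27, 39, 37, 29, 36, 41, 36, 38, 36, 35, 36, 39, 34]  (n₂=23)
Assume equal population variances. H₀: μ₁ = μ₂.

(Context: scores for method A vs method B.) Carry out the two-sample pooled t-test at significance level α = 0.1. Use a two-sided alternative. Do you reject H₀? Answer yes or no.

x̄₁=37.682, s₁=4.519, n₁=22
x̄₂=35.478, s₂=4.420, n₂=23
s_p² = [21·4.519² + 22·4.420²]/43 = 19.9654
SE = √(s_p²·(1/22+1/23)) = 1.3325
t = (37.682−35.478)/1.3325 = 1.6537
df = 43
p-value (two-sided) = 0.10547
At α=0.1: p ≥ α → fail to reject H₀

reject H₀: no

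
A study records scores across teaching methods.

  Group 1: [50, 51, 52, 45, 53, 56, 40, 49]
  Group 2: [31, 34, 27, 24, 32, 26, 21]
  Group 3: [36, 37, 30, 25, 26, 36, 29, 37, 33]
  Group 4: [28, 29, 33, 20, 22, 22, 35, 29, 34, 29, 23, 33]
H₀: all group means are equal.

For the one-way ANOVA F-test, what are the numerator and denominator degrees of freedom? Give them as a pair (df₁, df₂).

k = 4 groups, N = 36 total
df = (k−1, N−k) = (4−1, 36−4) = (3, 32)

degrees of freedom = [3, 32]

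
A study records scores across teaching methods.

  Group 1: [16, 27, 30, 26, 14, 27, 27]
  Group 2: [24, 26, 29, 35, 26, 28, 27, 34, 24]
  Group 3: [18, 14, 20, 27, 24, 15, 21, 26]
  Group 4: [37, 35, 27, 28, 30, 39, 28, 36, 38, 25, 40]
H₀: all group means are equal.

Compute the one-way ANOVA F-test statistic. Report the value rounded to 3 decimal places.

Group means [23.86, 28.11, 20.62, 33.00], grand mean 27.086
SSB = Σnᵢ(x̄ᵢ−x̄)² = 801.122; SSW = ΣΣ(x−x̄ᵢ)² = 819.621
MSB = 801.122/3 = 267.0406; MSW = 819.621/31 = 26.4394
F = MSB/MSW = 10.1001
df = (3, 31)

test statistic = 10.100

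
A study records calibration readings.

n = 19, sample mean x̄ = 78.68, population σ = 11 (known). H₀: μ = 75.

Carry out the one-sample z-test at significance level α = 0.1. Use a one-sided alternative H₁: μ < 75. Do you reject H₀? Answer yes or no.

SE = σ/√n = 11/√19 = 2.5236
z = (x̄−μ₀)/SE = (78.68−75)/2.5236 = 1.4582
p-value (one-sided, H₁ less) = 0.92761
At α=0.1: p ≥ α → fail to reject H₀

reject H₀: no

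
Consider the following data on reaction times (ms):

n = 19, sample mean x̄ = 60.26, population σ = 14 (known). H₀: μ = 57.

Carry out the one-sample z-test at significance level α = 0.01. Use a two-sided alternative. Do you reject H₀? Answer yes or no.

SE = σ/√n = 14/√19 = 3.2118
z = (x̄−μ₀)/SE = (60.26−57)/3.2118 = 1.0150
p-value (two-sided) = 0.31011
At α=0.01: p ≥ α → fail to reject H₀

reject H₀: no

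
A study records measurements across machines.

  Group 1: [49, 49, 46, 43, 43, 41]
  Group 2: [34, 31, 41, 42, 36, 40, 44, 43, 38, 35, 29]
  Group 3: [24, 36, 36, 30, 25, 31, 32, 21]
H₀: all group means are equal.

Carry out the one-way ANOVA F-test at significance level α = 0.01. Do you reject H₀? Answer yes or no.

reject H₀: yes

Group means [45.17, 37.55, 29.38], grand mean 36.760
SSB = Σnᵢ(x̄ᵢ−x̄)² = 867.124; SSW = ΣΣ(x−x̄ᵢ)² = 519.436
MSB = 867.124/2 = 433.5622; MSW = 519.436/22 = 23.6107
F = MSB/MSW = 18.3629
df = (2, 22)
p-value (upper-tail) = 0.00002
At α=0.01: p < α → reject H₀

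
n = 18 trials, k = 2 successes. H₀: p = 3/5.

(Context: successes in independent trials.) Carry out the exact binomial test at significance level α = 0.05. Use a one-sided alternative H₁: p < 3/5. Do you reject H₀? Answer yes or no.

Exact binomial: n=18, k=2, p₀=3/5=0.6000
P(X≤2) from Σ C(n,i)·p₀^i·(1−p₀)^(n−i)
p-value (one-sided, H₁ less) = 0.00003
At α=0.05: p < α → reject H₀

reject H₀: yes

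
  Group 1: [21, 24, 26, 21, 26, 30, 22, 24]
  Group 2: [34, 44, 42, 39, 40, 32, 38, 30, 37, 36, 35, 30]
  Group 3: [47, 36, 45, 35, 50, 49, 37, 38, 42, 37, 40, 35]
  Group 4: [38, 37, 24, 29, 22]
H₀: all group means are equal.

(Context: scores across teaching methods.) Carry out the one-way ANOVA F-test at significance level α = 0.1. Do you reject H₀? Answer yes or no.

Group means [24.25, 36.42, 40.92, 30.00], grand mean 34.378
SSB = Σnᵢ(x̄ᵢ−x̄)² = 1479.369; SSW = ΣΣ(x−x̄ᵢ)² = 837.333
MSB = 1479.369/3 = 493.1231; MSW = 837.333/33 = 25.3737
F = MSB/MSW = 19.4344
df = (3, 33)
p-value (upper-tail) = 0.00000
At α=0.1: p < α → reject H₀

reject H₀: yes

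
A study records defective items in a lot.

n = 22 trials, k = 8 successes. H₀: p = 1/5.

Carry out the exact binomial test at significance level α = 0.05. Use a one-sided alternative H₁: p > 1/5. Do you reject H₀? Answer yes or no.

Exact binomial: n=22, k=8, p₀=1/5=0.2000
P(X≥8) from Σ C(n,i)·p₀^i·(1−p₀)^(n−i)
p-value (one-sided, H₁ greater) = 0.05614
At α=0.05: p ≥ α → fail to reject H₀

reject H₀: no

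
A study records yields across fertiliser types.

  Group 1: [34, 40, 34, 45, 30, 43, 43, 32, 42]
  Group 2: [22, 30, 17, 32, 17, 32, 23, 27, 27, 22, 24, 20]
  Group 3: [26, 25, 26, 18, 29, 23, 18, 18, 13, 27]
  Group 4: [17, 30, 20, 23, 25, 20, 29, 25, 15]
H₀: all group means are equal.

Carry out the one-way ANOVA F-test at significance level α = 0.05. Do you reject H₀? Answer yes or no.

Group means [38.11, 24.42, 22.30, 22.67], grand mean 26.575
SSB = Σnᵢ(x̄ᵢ−x̄)² = 1573.869; SSW = ΣΣ(x−x̄ᵢ)² = 1007.906
MSB = 1573.869/3 = 524.6231; MSW = 1007.906/36 = 27.9974
F = MSB/MSW = 18.7383
df = (3, 36)
p-value (upper-tail) = 0.00000
At α=0.05: p < α → reject H₀

reject H₀: yes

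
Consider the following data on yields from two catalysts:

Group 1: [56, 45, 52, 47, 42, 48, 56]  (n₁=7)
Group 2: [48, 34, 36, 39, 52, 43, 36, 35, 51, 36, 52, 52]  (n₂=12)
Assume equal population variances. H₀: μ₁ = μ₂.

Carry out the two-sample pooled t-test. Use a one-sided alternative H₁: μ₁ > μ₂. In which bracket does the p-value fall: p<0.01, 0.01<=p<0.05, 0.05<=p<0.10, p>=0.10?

x̄₁=49.429, s₁=5.412, n₁=7
x̄₂=42.833, s₂=7.626, n₂=12
s_p² = [6·5.412² + 11·7.626²]/17 = 47.9636
SE = √(s_p²·(1/7+1/12)) = 3.2938
t = (49.429−42.833)/3.2938 = 2.0023
df = 17
p-value (one-sided, H₁ greater) = 0.03073
→ bracket: 0.01<=p<0.05

p-value bracket: 0.01<=p<0.05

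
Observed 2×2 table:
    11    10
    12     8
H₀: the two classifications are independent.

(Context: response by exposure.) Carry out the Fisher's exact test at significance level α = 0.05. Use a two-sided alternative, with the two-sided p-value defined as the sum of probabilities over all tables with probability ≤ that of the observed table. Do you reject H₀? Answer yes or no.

reject H₀: no

Margins: r₁=21, r₂=20, c₁=23, c₂=18, n=41
p_obs = C(21,11)·C(20,12)/C(41,23); sum pmf over tables with pmf ≤ p_obs
p-value (two-sided) = 0.75574
At α=0.05: p ≥ α → fail to reject H₀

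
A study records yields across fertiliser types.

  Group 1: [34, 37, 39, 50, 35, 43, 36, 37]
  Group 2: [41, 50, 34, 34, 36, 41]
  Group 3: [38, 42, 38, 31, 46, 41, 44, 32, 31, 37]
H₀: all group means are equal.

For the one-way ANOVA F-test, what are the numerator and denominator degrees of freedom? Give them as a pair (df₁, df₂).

degrees of freedom = [2, 21]

k = 3 groups, N = 24 total
df = (k−1, N−k) = (3−1, 24−3) = (2, 21)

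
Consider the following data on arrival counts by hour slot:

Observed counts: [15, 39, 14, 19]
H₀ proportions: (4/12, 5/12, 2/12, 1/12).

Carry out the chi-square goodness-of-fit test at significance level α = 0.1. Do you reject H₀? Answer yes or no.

reject H₀: yes

n = 87; E_i = n·p_i = [29.00, 36.25, 14.50, 7.25]
χ² = (15−29.00)²/29.00 + (39−36.25)²/36.25 + (14−14.50)²/14.50 + (19−7.25)²/7.25 = 26.0276
df = 3
p-value (upper-tail) = 0.00001
At α=0.1: p < α → reject H₀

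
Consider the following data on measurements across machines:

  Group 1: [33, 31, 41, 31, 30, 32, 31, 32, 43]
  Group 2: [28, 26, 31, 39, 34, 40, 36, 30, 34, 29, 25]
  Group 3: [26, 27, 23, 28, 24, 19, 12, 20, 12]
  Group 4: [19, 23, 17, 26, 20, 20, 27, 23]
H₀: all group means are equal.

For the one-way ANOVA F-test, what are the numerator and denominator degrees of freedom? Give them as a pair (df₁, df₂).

degrees of freedom = [3, 33]

k = 4 groups, N = 37 total
df = (k−1, N−k) = (4−1, 37−4) = (3, 33)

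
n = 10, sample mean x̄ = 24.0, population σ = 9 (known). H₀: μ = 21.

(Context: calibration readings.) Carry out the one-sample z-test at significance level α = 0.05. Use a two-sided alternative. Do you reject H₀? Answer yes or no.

SE = σ/√n = 9/√10 = 2.8460
z = (x̄−μ₀)/SE = (24.0−21)/2.8460 = 1.0541
p-value (two-sided) = 0.29184
At α=0.05: p ≥ α → fail to reject H₀

reject H₀: no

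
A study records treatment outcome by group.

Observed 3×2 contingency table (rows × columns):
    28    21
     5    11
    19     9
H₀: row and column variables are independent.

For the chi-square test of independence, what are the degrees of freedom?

degrees of freedom = 2

df = (r−1)(c−1) = (3−1)·(2−1) = 2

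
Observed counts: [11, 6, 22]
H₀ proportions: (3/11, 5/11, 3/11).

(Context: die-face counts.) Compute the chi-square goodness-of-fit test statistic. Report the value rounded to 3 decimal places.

n = 39; E_i = n·p_i = [10.64, 17.73, 10.64]
χ² = (11−10.64)²/10.64 + (6−17.73)²/17.73 + (22−10.64)²/10.64 = 19.9111
df = 2

test statistic = 19.911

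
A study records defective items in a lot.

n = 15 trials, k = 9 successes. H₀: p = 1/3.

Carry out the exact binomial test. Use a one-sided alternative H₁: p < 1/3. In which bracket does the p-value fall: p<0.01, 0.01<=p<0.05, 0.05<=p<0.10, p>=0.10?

p-value bracket: p>=0.10

Exact binomial: n=15, k=9, p₀=1/3=0.3333
P(X≤9) from Σ C(n,i)·p₀^i·(1−p₀)^(n−i)
p-value (one-sided, H₁ less) = 0.99150
→ bracket: p>=0.10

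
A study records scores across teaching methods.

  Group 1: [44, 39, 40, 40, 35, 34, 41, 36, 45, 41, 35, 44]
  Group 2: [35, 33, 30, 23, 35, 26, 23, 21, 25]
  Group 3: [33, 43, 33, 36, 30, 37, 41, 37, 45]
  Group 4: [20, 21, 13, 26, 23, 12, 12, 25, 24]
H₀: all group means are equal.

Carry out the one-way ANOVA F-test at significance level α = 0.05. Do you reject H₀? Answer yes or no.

reject H₀: yes

Group means [39.50, 27.89, 37.22, 19.56], grand mean 31.692
SSB = Σnᵢ(x̄ᵢ−x̄)² = 2462.641; SSW = ΣΣ(x−x̄ᵢ)² = 857.667
MSB = 2462.641/3 = 820.8803; MSW = 857.667/35 = 24.5048
F = MSB/MSW = 33.4988
df = (3, 35)
p-value (upper-tail) = 0.00000
At α=0.05: p < α → reject H₀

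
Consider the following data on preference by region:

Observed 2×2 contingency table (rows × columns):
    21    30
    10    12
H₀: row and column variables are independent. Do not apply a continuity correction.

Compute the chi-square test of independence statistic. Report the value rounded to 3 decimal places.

Row totals [51, 22], col totals [31, 42], n=73
χ² = (21−21.66)²/21.66 + (30−29.34)²/29.34 + (10−9.34)²/9.34 + (12−12.66)²/12.66 = 0.1151
df = 1

test statistic = 0.115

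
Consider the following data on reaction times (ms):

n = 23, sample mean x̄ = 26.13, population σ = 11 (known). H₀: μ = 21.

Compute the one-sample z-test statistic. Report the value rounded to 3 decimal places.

test statistic = 2.237

SE = σ/√n = 11/√23 = 2.2937
z = (x̄−μ₀)/SE = (26.13−21)/2.2937 = 2.2366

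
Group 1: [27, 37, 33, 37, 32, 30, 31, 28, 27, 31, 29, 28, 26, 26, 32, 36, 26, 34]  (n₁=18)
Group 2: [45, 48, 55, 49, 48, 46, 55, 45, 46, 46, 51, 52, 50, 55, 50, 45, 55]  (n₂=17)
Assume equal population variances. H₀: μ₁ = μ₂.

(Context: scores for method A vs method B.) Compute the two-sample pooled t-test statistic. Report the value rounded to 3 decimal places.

x̄₁=30.556, s₁=3.745, n₁=18
x̄₂=49.471, s₂=3.810, n₂=17
s_p² = [17·3.745² + 16·3.810²]/33 = 14.2630
SE = √(s_p²·(1/18+1/17)) = 1.2773
t = (30.556−49.471)/1.2773 = -14.8091
df = 33

test statistic = -14.809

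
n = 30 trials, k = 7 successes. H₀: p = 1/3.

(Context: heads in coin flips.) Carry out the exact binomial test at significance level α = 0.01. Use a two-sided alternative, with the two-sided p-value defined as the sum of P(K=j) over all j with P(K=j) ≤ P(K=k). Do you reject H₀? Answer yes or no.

reject H₀: no

Exact binomial: n=30, k=7, p₀=1/3=0.3333
P(X=j) = C(n,j)·p₀^j·(1−p₀)^(n−j); p = Σ P(X=j) over j with P(X=j) ≤ P(X=7)
p-value (two-sided) = 0.33279
At α=0.01: p ≥ α → fail to reject H₀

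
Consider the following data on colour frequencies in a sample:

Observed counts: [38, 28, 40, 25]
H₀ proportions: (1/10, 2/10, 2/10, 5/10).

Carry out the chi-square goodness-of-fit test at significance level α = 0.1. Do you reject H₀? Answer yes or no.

n = 131; E_i = n·p_i = [13.10, 26.20, 26.20, 65.50]
χ² = (38−13.10)²/13.10 + (28−26.20)²/26.20 + (40−26.20)²/26.20 + (25−65.50)²/65.50 = 79.7634
df = 3
p-value (upper-tail) = 0.00000
At α=0.1: p < α → reject H₀

reject H₀: yes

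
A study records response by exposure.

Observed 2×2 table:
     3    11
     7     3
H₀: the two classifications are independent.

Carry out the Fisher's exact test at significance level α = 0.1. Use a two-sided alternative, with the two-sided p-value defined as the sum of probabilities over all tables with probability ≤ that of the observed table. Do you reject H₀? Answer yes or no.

Margins: r₁=14, r₂=10, c₁=10, c₂=14, n=24
p_obs = C(14,3)·C(10,7)/C(24,10); sum pmf over tables with pmf ≤ p_obs
p-value (two-sided) = 0.03515
At α=0.1: p < α → reject H₀

reject H₀: yes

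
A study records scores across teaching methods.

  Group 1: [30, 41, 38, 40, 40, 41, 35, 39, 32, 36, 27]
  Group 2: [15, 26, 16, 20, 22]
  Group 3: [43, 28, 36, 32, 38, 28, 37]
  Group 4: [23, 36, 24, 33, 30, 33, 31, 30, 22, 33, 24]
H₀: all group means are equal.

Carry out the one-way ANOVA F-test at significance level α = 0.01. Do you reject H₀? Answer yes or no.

Group means [36.27, 19.80, 34.57, 29.00], grand mean 31.147
SSB = Σnᵢ(x̄ᵢ−x̄)² = 1065.569; SSW = ΣΣ(x−x̄ᵢ)² = 730.696
MSB = 1065.569/3 = 355.1895; MSW = 730.696/30 = 24.3565
F = MSB/MSW = 14.5829
df = (3, 30)
p-value (upper-tail) = 0.00000
At α=0.01: p < α → reject H₀

reject H₀: yes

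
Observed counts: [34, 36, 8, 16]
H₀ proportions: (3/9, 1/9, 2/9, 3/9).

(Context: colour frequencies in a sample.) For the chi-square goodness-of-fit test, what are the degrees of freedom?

df = k − 1 = 4 − 1 = 3

degrees of freedom = 3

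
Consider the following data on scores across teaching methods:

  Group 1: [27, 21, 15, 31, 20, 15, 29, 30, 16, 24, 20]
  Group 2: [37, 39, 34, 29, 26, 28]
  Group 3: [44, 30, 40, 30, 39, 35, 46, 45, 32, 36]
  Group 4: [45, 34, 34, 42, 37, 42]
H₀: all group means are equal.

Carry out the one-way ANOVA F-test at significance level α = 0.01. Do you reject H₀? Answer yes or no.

Group means [22.55, 32.17, 37.70, 39.00], grand mean 31.879
SSB = Σnᵢ(x̄ᵢ−x̄)² = 1601.855; SSW = ΣΣ(x−x̄ᵢ)² = 939.661
MSB = 1601.855/3 = 533.9515; MSW = 939.661/29 = 32.4021
F = MSB/MSW = 16.4789
df = (3, 29)
p-value (upper-tail) = 0.00000
At α=0.01: p < α → reject H₀

reject H₀: yes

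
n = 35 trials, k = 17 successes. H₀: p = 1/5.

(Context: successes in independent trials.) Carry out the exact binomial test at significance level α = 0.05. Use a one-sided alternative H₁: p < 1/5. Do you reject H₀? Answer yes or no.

reject H₀: no

Exact binomial: n=35, k=17, p₀=1/5=0.2000
P(X≤17) from Σ C(n,i)·p₀^i·(1−p₀)^(n−i)
p-value (one-sided, H₁ less) = 0.99997
At α=0.05: p ≥ α → fail to reject H₀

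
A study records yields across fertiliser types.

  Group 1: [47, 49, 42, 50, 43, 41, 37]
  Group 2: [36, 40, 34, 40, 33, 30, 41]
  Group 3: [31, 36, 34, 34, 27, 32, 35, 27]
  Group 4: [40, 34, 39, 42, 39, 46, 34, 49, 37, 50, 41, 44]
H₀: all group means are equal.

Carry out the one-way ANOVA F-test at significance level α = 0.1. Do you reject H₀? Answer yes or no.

reject H₀: yes

Group means [44.14, 36.29, 32.00, 41.25], grand mean 38.647
SSB = Σnᵢ(x̄ᵢ−x̄)² = 685.229; SSW = ΣΣ(x−x̄ᵢ)² = 624.536
MSB = 685.229/3 = 228.4097; MSW = 624.536/30 = 20.8179
F = MSB/MSW = 10.9718
df = (3, 30)
p-value (upper-tail) = 0.00005
At α=0.1: p < α → reject H₀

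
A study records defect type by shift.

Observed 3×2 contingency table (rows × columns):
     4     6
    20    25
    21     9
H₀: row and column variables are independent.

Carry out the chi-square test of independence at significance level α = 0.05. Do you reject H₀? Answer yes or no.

Row totals [10, 45, 30], col totals [45, 40], n=85
χ² = (4−5.29)²/5.29 + (6−4.71)²/4.71 + (20−23.82)²/23.82 + (25−21.18)²/21.18 + (21−15.88)²/15.88 + (9−14.12)²/14.12 = 5.4804
df = 2
p-value (upper-tail) = 0.06456
At α=0.05: p ≥ α → fail to reject H₀

reject H₀: no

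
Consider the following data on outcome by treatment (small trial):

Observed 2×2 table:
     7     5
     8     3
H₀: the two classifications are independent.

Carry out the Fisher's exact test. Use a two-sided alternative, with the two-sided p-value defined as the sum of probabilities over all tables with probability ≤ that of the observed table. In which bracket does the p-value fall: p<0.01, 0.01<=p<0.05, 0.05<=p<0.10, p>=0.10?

Margins: r₁=12, r₂=11, c₁=15, c₂=8, n=23
p_obs = C(12,7)·C(11,8)/C(23,15); sum pmf over tables with pmf ≤ p_obs
p-value (two-sided) = 0.66685
→ bracket: p>=0.10

p-value bracket: p>=0.10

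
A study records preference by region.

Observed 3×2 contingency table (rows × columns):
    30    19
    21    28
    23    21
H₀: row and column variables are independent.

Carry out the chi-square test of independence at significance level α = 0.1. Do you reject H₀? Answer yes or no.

Row totals [49, 49, 44], col totals [74, 68], n=142
χ² = (30−25.54)²/25.54 + (19−23.46)²/23.46 + (21−25.54)²/25.54 + (28−23.46)²/23.46 + (23−22.93)²/22.93 + (21−21.07)²/21.07 = 3.3127
df = 2
p-value (upper-tail) = 0.19084
At α=0.1: p ≥ α → fail to reject H₀

reject H₀: no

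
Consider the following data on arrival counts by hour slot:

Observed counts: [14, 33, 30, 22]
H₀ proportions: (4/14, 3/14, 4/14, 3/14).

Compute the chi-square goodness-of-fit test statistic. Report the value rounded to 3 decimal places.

n = 99; E_i = n·p_i = [28.29, 21.21, 28.29, 21.21]
χ² = (14−28.29)²/28.29 + (33−21.21)²/21.21 + (30−28.29)²/28.29 + (22−21.21)²/21.21 = 13.8956
df = 3

test statistic = 13.896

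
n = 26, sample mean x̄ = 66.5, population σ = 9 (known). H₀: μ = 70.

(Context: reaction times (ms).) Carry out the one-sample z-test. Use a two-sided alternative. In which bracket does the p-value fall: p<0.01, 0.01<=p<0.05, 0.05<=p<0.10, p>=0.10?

p-value bracket: 0.01<=p<0.05

SE = σ/√n = 9/√26 = 1.7650
z = (x̄−μ₀)/SE = (66.5−70)/1.7650 = -1.9830
p-value (two-sided) = 0.04737
→ bracket: 0.01<=p<0.05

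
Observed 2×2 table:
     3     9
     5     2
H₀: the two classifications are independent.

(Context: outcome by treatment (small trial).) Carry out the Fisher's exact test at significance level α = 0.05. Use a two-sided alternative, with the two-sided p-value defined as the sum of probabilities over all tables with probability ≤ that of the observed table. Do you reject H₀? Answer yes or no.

Margins: r₁=12, r₂=7, c₁=8, c₂=11, n=19
p_obs = C(12,3)·C(7,5)/C(19,8); sum pmf over tables with pmf ≤ p_obs
p-value (two-sided) = 0.07395
At α=0.05: p ≥ α → fail to reject H₀

reject H₀: no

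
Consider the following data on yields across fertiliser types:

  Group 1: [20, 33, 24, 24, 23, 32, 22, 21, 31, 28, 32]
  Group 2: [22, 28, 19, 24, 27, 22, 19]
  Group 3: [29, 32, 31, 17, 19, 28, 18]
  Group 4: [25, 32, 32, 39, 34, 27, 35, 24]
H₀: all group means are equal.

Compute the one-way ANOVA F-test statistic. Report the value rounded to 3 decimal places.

test statistic = 3.352

Group means [26.36, 23.00, 24.86, 31.00], grand mean 26.455
SSB = Σnᵢ(x̄ᵢ−x̄)² = 266.779; SSW = ΣΣ(x−x̄ᵢ)² = 769.403
MSB = 266.779/3 = 88.9264; MSW = 769.403/29 = 26.5311
F = MSB/MSW = 3.3518
df = (3, 29)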